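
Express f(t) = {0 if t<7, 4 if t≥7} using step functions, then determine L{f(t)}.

f(t) = 4·u(t-7). L{u(t-7)} = e^(-7s)/s, so L{f(t)} = 4·e^(-7s)/s

Final answer: 4·e^(-7s)/s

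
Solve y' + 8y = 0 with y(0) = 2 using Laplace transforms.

L{y'} + 8L{y} = 0. sY - 2 + 8Y = 0. Y(s+8) = 2. Y = 2/(s+8)

Final answer: y(t) = 2e^(-8t)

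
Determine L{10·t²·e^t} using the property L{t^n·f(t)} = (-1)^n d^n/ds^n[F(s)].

L{e^t} = 1/(s-1). d/ds[1/(s-1)] = -1/(s-1)². d²/ds²[1/(s-1)] = 2/(s-1)³. So L{t²·e^t} = (-1)² · 2/(s-1)³ = 2/(s-1)³. Then L{10·t²·e^t} = 10·2/(s-1)³ = 20/(s-1)³

Final answer: 20/(s-1)³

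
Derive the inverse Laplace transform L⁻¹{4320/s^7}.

L⁻¹{n!/s^(n+1)} = t^n with n=6. So L⁻¹{720/s^7} = t^6, and L⁻¹{4320/s^7} = (4320/720)·t^6 = 6·t^6

Final answer: 6·t^6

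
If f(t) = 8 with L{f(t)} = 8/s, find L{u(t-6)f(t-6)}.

Time shift theorem: L{u(t-a)f(t-a)} = e^(-as)F(s). Here a=6, F(s) = 8/s, so L{u(t-6)f(t-6)} = e^(-6s)·8/s

Final answer: e^(-6s)·8/s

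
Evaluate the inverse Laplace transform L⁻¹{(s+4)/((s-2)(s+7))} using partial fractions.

Using partial fractions, f(t) = (6e^(2t) + 3e^(-7t))/9

Final answer: (6e^(2t) + 3e^(-7t))/9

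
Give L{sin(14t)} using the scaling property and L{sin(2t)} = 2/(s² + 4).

Using L{f(at)} = (1/a)F(s/a) with a=7: L{sin(14t)} = (1/7) · 2/((s/7)² + 4) = (1/7) · 2·49/(s² + 196) = 14/(s² + 196)

Final answer: 14/(s² + 196)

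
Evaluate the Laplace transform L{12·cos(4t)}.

L{cos(ωt)} = s/(s² + ω²), so L{cos(4t)} = s/(s² + 16). Then L{12·cos(4t)} = 12·s/(s² + 16) = 12s/(s² + 16)

Final answer: 12s/(s² + 16)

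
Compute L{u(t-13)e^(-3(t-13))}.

u(t-a)f(t-a) with f(t)=e^(-3t). L{e^(-3t)} = 1/(s+3). By time shift: e^(-13s)/(s+3)

Final answer: e^(-13s)/(s+3)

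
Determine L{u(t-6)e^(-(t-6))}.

u(t-a)f(t-a) with f(t)=e^(-t). L{e^(-t)} = 1/(s+1). By time shift: e^(-6s)/(s+1)

Final answer: e^(-6s)/(s+1)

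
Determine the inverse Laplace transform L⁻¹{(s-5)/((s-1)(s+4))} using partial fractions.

Using partial fractions, f(t) = (-4e^t + 9e^(-4t))/5

Final answer: (-4e^t + 9e^(-4t))/5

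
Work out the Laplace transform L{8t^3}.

L{8t^3} = 8 · L{t^3} = 8 · 6/s^4 = 48/s^4

Final answer: 48/s^4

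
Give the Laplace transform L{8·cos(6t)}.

L{cos(ωt)} = s/(s² + ω²), so L{cos(6t)} = s/(s² + 36). Then L{8·cos(6t)} = 8·s/(s² + 36) = 8s/(s² + 36)

Final answer: 8s/(s² + 36)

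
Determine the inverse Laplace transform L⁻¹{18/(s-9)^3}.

L⁻¹{n!/(s-a)^(n+1)} = t^n·e^(at) with n=2, a=9. So L⁻¹{2/(s-9)^3} = t^2·e^(9t), and L⁻¹{18/(s-9)^3} = (18/2)·t^2·e^(9t) = 9·t^2·e^(9t)

Final answer: 9·t^2·e^(9t)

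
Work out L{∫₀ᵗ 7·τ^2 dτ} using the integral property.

L{∫₀ᵗ f(τ)dτ} = F(s)/s with f(t) = 7t^2. F(s) = 14/s^3, so L{∫₀ᵗ 7·τ^2 dτ} = (14/s^3)/s = 14/s^4. (Check: ∫₀ᵗ 7·τ^2 dτ = 7t^3/3.)

Final answer: 14/s^4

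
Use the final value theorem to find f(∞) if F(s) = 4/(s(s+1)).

f(∞) = lim_{s→0} s·4/(s(s+1)) = lim_{s→0} 4/(s+1) = 4/1 = 4

Final answer: 4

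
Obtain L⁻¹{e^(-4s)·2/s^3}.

L⁻¹{2/s^3} = t^2. By the time shift theorem, L⁻¹{e^(-as)F(s)} = u(t-a)f(t-a) with a=4, so L⁻¹{e^(-4s)·2/s^3} = u(t-4)·(t-4)^2

Final answer: u(t-4)·(t-4)^2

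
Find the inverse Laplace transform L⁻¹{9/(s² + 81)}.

L⁻¹{9/(s² + 81)} = sin(9t)

Final answer: sin(9t)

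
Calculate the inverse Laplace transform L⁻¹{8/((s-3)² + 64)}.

Using frequency shift, L⁻¹{8/((s-3)² + 64)} = e^(3t)·sin(8t)

Final answer: e^(3t)·sin(8t)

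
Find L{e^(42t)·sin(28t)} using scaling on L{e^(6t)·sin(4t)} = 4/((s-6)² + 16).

Scaling with a=7: L{e^(42t)·sin(28t)} = (1/7) · 4/((s/7-6)² + 16). Simplifying: 28/((s-42)² + 784)

Final answer: 28/((s-42)² + 784)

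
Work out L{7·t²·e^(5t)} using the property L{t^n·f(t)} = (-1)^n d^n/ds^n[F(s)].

L{e^(5t)} = 1/(s-5). d/ds[1/(s-5)] = -1/(s-5)². d²/ds²[1/(s-5)] = 2/(s-5)³. So L{t²·e^(5t)} = (-1)² · 2/(s-5)³ = 2/(s-5)³. Then L{7·t²·e^(5t)} = 7·2/(s-5)³ = 14/(s-5)³

Final answer: 14/(s-5)³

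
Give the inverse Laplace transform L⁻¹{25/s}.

L⁻¹{c/s} = c, so L⁻¹{25/s} = 25

Final answer: 25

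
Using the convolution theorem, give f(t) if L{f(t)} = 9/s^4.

9/s^4 = (9/s)·(1/s^3) = L{9}·L{t^2/2}. By convolution, f(t) = 9*t^2/2 = ∫₀ᵗ 9·τ^2/2 dτ = 9·t^3/6

Final answer: 9·t^3/6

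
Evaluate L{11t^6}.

L{t^n} = n!/s^(n+1). So L{11t^6} = 11·6!/s^7 = 7920/s^7

Final answer: 7920/s^7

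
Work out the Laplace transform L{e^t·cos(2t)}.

L{e^(at)·cos(ωt)} = (s-a)/((s-a)² + ω²), so L{e^t·cos(2t)} = (s-1)/((s-1)² + 4)

Final answer: (s-1)/((s-1)² + 4)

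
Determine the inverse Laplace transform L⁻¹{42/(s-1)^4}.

L⁻¹{n!/(s-a)^(n+1)} = t^n·e^(at) with n=3, a=1. So L⁻¹{6/(s-1)^4} = t^3·e^t, and L⁻¹{42/(s-1)^4} = (42/6)·t^3·e^t = 7·t^3·e^t

Final answer: 7·t^3·e^t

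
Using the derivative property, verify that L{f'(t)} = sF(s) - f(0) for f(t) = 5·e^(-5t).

f'(t) = -25e^(-5t). Direct: L{f'(t)} = -25/(s+5). Property: s·5/(s+5) - 5 = (5s - 5(s+5))/(s+5) = -25/(s+5). ✓

Final answer: -25/(s+5)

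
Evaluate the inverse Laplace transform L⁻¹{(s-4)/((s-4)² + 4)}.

Using frequency shift, L⁻¹{(s-4)/((s-4)² + 4)} = e^(4t)·cos(2t)

Final answer: e^(4t)·cos(2t)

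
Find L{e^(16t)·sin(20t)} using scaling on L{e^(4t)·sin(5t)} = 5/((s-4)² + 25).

Scaling with a=4: L{e^(16t)·sin(20t)} = (1/4) · 5/((s/4-4)² + 25). Simplifying: 20/((s-16)² + 400)

Final answer: 20/((s-16)² + 400)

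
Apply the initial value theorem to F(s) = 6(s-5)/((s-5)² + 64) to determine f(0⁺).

f(0⁺) = lim_{s→∞} sF(s) = lim_{s→∞} 6s(s-5)/((s-5)² + 64) = 6

Final answer: 6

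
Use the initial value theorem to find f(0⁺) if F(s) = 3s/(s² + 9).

f(0⁺) = lim_{s→∞} s·3s/(s² + 9) = lim_{s→∞} 3s²/(s² + 9) = 3

Final answer: 3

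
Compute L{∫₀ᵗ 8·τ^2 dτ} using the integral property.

L{∫₀ᵗ f(τ)dτ} = F(s)/s with f(t) = 8t^2. F(s) = 16/s^3, so L{∫₀ᵗ 8·τ^2 dτ} = (16/s^3)/s = 16/s^4. (Check: ∫₀ᵗ 8·τ^2 dτ = 8t^3/3.)

Final answer: 16/s^4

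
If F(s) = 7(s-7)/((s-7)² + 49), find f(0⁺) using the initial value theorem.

f(0⁺) = lim_{s→∞} sF(s) = lim_{s→∞} 7s(s-7)/((s-7)² + 49) = 7

Final answer: 7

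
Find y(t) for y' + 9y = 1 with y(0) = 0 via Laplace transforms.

sY + 9Y = 1/s. Y = 1/(s(s+9)). Partial fractions: Y = 1/9/s - 1/9/(s+9)

Final answer: y(t) = 1/9(1 - e^(-9t))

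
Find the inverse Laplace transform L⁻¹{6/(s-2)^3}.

L⁻¹{n!/(s-a)^(n+1)} = t^n·e^(at) with n=2, a=2. So L⁻¹{2/(s-2)^3} = t^2·e^(2t), and L⁻¹{6/(s-2)^3} = (6/2)·t^2·e^(2t) = 3·t^2·e^(2t)

Final answer: 3·t^2·e^(2t)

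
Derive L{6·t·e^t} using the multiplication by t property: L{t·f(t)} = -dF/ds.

Using L{t^n·e^(at)} = n!/(s-a)^(n+1), L{t·e^t} = 1/(s-1)^2, so L{6·t·e^t} = 6·1/(s-1)^2 = 6/(s-1)^2

Final answer: 6/(s-1)^2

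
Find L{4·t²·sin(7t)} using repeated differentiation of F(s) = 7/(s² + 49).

F(s) = 7/(s² + 49). F'(s) = -14s/(s² + 49)². F''(s) = -14(49 - 3s²)/(s² + 49)³ = (42s² - 686)/(s² + 49)³. So L{t²·sin(7t)} = (-1)² F''(s) = (42s² - 686)/(s² + 49)³. Then L{4·t²·sin(7t)} = 4·(42s² - 686)/(s² + 49)³ = (168s² - 2744)/(s² + 49)³

Final answer: (168s² - 2744)/(s² + 49)³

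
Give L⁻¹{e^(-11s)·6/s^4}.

L⁻¹{6/s^4} = t^3. By the time shift theorem, L⁻¹{e^(-as)F(s)} = u(t-a)f(t-a) with a=11, so L⁻¹{e^(-11s)·6/s^4} = u(t-11)·(t-11)^3

Final answer: u(t-11)·(t-11)^3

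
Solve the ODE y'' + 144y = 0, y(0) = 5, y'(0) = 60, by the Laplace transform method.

L{y''} + 144L{y} = 0. s²Y - 5s - 60 + 144Y = 0. Y(s² + 144) = 5s + 60. Y = (5s + 60)/(s² + 144). Inverting: y(t) = 5cos(12t) + 5sin(12t)

Final answer: y(t) = 5cos(12t) + 5sin(12t)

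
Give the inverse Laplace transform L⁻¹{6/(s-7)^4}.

L⁻¹{n!/(s-a)^(n+1)} = t^n·e^(at), so L⁻¹{6/(s-7)^4} = t^3·e^(7t)

Final answer: t^3·e^(7t)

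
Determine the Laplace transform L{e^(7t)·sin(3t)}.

L{e^(at)·sin(ωt)} = ω/((s-a)² + ω²), so L{e^(7t)·sin(3t)} = 3/((s-7)² + 9)

Final answer: 3/((s-7)² + 9)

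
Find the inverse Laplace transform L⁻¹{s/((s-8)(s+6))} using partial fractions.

Using partial fractions, f(t) = (8e^(8t) + 6e^(-6t))/14

Final answer: (8e^(8t) + 6e^(-6t))/14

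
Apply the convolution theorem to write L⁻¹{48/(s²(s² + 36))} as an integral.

48/(s²(s² + 36)) = (1/s²)·(48/(s² + 36)) = L{t}·L{8·sin(6t)}. So f(t) = t*(8·sin(6t)) = ∫₀ᵗ 8τ·sin(6(t-τ)) dτ

Final answer: ∫₀ᵗ 8τ·sin(6(t-τ)) dτ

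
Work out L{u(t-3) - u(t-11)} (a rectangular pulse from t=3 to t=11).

L{u(t-a)} = e^(-as)/s. L{u(t-3) - u(t-11)} = (e^(-3s) - e^(-11s))/s

Final answer: (e^(-3s) - e^(-11s))/s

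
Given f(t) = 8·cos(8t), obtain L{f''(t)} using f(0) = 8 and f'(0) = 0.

F(s) = 8s/(s² + 64). L{f''(t)} = s²F(s) - sf(0) - f'(0) = 8s³/(s² + 64) - 8s = (8s³ - 8s(s² + 64))/(s² + 64) = -512s/(s² + 64)

Final answer: -512s/(s² + 64)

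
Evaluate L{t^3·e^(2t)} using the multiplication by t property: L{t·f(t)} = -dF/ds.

Using L{t^n·e^(at)} = n!/(s-a)^(n+1), L{t^3·e^(2t)} = 6/(s-2)^4

Final answer: 6/(s-2)^4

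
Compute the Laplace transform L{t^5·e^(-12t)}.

L{t^n·e^(at)} = n!/(s-a)^(n+1), so L{t^5·e^(-12t)} = 120/(s+12)^6

Final answer: 120/(s+12)^6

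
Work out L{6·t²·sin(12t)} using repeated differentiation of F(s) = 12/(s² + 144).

F(s) = 12/(s² + 144). F'(s) = -24s/(s² + 144)². F''(s) = -24(144 - 3s²)/(s² + 144)³ = (72s² - 3456)/(s² + 144)³. So L{t²·sin(12t)} = (-1)² F''(s) = (72s² - 3456)/(s² + 144)³. Then L{6·t²·sin(12t)} = 6·(72s² - 3456)/(s² + 144)³ = (432s² - 20736)/(s² + 144)³

Final answer: (432s² - 20736)/(s² + 144)³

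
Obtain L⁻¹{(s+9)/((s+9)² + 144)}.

Using frequency shift: L⁻¹{(s-a)/((s-a)² + b²)} = e^(at)cos(bt). Here a=-9, b=12

Final answer: e^(-9t)·cos(12t)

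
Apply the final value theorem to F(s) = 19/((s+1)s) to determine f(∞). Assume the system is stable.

f(∞) = lim_{s→0} sF(s) = lim_{s→0} 19/(s+1) = 19

Final answer: 19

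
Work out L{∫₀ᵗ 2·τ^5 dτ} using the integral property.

L{∫₀ᵗ f(τ)dτ} = F(s)/s with f(t) = 2t^5. F(s) = 240/s^6, so L{∫₀ᵗ 2·τ^5 dτ} = (240/s^6)/s = 240/s^7. (Check: ∫₀ᵗ 2·τ^5 dτ = 2t^6/6.)

Final answer: 240/s^7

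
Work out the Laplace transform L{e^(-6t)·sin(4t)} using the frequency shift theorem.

Frequency shift: L{e^(at)f(t)} = F(s-a). L{e^(-6t)·sin(4t)} = 4/((s+6)² + 16)

Final answer: 4/((s+6)² + 16)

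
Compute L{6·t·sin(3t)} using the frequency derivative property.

L{sin(3t)} = 3/(s² + 9). By L{t·f(t)} = -F'(s): -d/ds[3/(s² + 9)] = -(3)·(-2s)/(s² + 9)² = 6s/(s² + 9)². Then L{6·t·sin(3t)} = 6·6s/(s² + 9)² = 36s/(s² + 9)²

Final answer: 36s/(s² + 9)²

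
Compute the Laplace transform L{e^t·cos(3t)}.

L{e^(at)·cos(ωt)} = (s-a)/((s-a)² + ω²), so L{e^t·cos(3t)} = (s-1)/((s-1)² + 9)

Final answer: (s-1)/((s-1)² + 9)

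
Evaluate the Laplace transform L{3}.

L{3} = 3 · L{1} = 3/s

Final answer: 3/s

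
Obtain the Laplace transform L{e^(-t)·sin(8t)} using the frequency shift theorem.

Frequency shift: L{e^(at)f(t)} = F(s-a). L{e^(-t)·sin(8t)} = 8/((s+1)² + 64)

Final answer: 8/((s+1)² + 64)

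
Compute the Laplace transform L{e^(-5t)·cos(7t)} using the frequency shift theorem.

Frequency shift: L{e^(at)f(t)} = F(s-a). L{e^(-5t)·cos(7t)} = (s+5)/((s+5)² + 49)

Final answer: (s+5)/((s+5)² + 49)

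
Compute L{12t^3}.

L{t^n} = n!/s^(n+1). So L{12t^3} = 12·3!/s^4 = 72/s^4

Final answer: 72/s^4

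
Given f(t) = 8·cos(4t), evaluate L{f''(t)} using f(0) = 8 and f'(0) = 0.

F(s) = 8s/(s² + 16). L{f''(t)} = s²F(s) - sf(0) - f'(0) = 8s³/(s² + 16) - 8s = (8s³ - 8s(s² + 16))/(s² + 16) = -128s/(s² + 16)

Final answer: -128s/(s² + 16)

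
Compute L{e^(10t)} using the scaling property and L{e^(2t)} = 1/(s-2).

Using L{f(at)} = (1/a)F(s/a) with a=5 and f(t) = e^(2t): L{e^(10t)} = (1/5) · 1/((s/5)-2) = (1/5) · 5/(s-10) = 1/(s-10)

Final answer: 1/(s-10)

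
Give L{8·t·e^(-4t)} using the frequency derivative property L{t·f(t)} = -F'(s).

L{e^(-4t)} = 1/(s+4). By frequency derivative: L{t·e^(-4t)} = -d/ds[1/(s+4)] = -(-1)/(s+4)² = 1/(s+4)². Then L{8·t·e^(-4t)} = 8·1/(s+4)² = 8/(s+4)²

Final answer: 8/(s+4)²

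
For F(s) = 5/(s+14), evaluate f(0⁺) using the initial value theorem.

f(0⁺) = lim_{s→∞} s·5/(s+14) = lim_{s→∞} 5s/(s+14) = 5

Final answer: 5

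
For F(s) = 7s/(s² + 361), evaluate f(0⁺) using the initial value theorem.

f(0⁺) = lim_{s→∞} s·7s/(s² + 361) = lim_{s→∞} 7s²/(s² + 361) = 7

Final answer: 7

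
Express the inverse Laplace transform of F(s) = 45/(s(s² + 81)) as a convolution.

45/(s(s² + 81)) = (1/s)·(45/(s² + 81)) = L{1}·L{5·sin(9t)}. So f(t) = 1*(5·sin(9t)) = ∫₀ᵗ 5·sin(9τ) dτ

Final answer: ∫₀ᵗ 5·sin(9τ) dτ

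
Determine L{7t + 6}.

L{7t + 6} = 7·L{t} + 6·L{1} = 7/s² + 6/s

Final answer: 7/s² + 6/s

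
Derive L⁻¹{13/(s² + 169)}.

This is the form c·a/(s² + a²) with a = 13. L⁻¹ = sin(13t)

Final answer: sin(13t)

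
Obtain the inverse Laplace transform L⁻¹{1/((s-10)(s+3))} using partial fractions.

Decompose: A/(s-10) + B/(s+3). A = 1/13, B = -1/13. f(t) = (e^(10t) - e^(-3t))/13

Final answer: (e^(10t) - e^(-3t))/13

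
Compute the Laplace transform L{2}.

L{2} = 2 · L{1} = 2/s

Final answer: 2/s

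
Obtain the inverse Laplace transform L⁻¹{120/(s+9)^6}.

L⁻¹{n!/(s-a)^(n+1)} = t^n·e^(at), so L⁻¹{120/(s+9)^6} = t^5·e^(-9t)

Final answer: t^5·e^(-9t)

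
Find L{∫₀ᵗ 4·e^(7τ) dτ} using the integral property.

L{∫₀ᵗ f(τ)dτ} = F(s)/s with F(s) = 4/(s-7), so L{∫₀ᵗ 4·e^(7τ) dτ} = 4/(s(s-7))

Final answer: 4/(s(s-7))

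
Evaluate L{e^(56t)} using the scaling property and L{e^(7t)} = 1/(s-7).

Using L{f(at)} = (1/a)F(s/a) with a=8 and f(t) = e^(7t): L{e^(56t)} = (1/8) · 1/((s/8)-7) = (1/8) · 8/(s-56) = 1/(s-56)

Final answer: 1/(s-56)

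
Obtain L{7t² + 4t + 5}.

L{7t² + 4t + 5} = 7·2/s³ + 4/s² + 5/s = 14/s³ + 4/s² + 5/s

Final answer: 14/s³ + 4/s² + 5/s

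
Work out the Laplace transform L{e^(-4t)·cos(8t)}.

L{e^(at)·cos(ωt)} = (s-a)/((s-a)² + ω²), so L{e^(-4t)·cos(8t)} = (s+4)/((s+4)² + 64)

Final answer: (s+4)/((s+4)² + 64)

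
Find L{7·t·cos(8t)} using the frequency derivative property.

L{cos(8t)} = s/(s² + 64). Derivative: d/ds[s/(s² + 64)] = [(s² + 64) - s·2s]/(s² + 64)² = (64 - s²)/(s² + 64)². So L{t·cos(8t)} = -F'(s) = (s² - 64)/(s² + 64)². Then L{7·t·cos(8t)} = 7·(s² - 64)/(s² + 64)²

Final answer: 7·(s² - 64)/(s² + 64)²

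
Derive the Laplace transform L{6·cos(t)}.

L{cos(ωt)} = s/(s² + ω²), so L{cos(t)} = s/(s² + 1). Then L{6·cos(t)} = 6·s/(s² + 1) = 6s/(s² + 1)

Final answer: 6s/(s² + 1)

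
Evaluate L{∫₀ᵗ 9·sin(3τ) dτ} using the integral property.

L{∫₀ᵗ f(τ)dτ} = F(s)/s with F(s) = 27/(s² + 9), so the result is (27/(s² + 9))/s = 27/(s(s² + 9))

Final answer: 27/(s(s² + 9))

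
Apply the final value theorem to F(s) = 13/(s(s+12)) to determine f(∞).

f(∞) = lim_{s→0} s·13/(s(s+12)) = lim_{s→0} 13/(s+12) = 13/12 = 13/12

Final answer: 13/12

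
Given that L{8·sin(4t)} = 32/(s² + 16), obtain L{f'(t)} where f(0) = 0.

L{f'(t)} = s·F(s) - f(0) = s·32/(s² + 16) - 0 = 32s/(s² + 16)

Final answer: 32s/(s² + 16)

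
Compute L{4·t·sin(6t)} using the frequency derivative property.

L{sin(6t)} = 6/(s² + 36). By L{t·f(t)} = -F'(s): -d/ds[6/(s² + 36)] = -(6)·(-2s)/(s² + 36)² = 12s/(s² + 36)². Then L{4·t·sin(6t)} = 4·12s/(s² + 36)² = 48s/(s² + 36)²

Final answer: 48s/(s² + 36)²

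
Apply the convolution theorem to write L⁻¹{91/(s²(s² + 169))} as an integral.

91/(s²(s² + 169)) = (1/s²)·(91/(s² + 169)) = L{t}·L{7·sin(13t)}. So f(t) = t*(7·sin(13t)) = ∫₀ᵗ 7τ·sin(13(t-τ)) dτ

Final answer: ∫₀ᵗ 7τ·sin(13(t-τ)) dτ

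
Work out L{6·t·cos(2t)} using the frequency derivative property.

L{cos(2t)} = s/(s² + 4). Derivative: d/ds[s/(s² + 4)] = [(s² + 4) - s·2s]/(s² + 4)² = (4 - s²)/(s² + 4)². So L{t·cos(2t)} = -F'(s) = (s² - 4)/(s² + 4)². Then L{6·t·cos(2t)} = 6·(s² - 4)/(s² + 4)²

Final answer: 6·(s² - 4)/(s² + 4)²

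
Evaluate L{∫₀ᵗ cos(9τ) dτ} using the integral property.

L{∫₀ᵗ f(τ)dτ} = F(s)/s with F(s) = s/(s² + 81), so the result is (s/(s² + 81))/s = 1/(s² + 81)

Final answer: 1/(s² + 81)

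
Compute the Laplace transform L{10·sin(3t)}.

L{sin(ωt)} = ω/(s² + ω²), so L{sin(3t)} = 3/(s² + 9). Then L{10·sin(3t)} = 10·3/(s² + 9) = 30/(s² + 9)

Final answer: 30/(s² + 9)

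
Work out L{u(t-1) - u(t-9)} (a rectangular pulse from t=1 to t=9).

L{u(t-a)} = e^(-as)/s. L{u(t-1) - u(t-9)} = (e^(-s) - e^(-9s))/s

Final answer: (e^(-s) - e^(-9s))/s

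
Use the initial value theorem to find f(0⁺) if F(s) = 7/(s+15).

f(0⁺) = lim_{s→∞} s·7/(s+15) = lim_{s→∞} 7s/(s+15) = 7

Final answer: 7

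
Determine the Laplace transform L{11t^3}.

L{11t^3} = 11 · L{t^3} = 11 · 6/s^4 = 66/s^4

Final answer: 66/s^4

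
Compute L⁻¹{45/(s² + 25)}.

This is the form c·a/(s² + a²) with a = 5, c = 9. L⁻¹ = 9·sin(5t)

Final answer: 9·sin(5t)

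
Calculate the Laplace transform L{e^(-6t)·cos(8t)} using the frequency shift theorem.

Frequency shift: L{e^(at)f(t)} = F(s-a). L{e^(-6t)·cos(8t)} = (s+6)/((s+6)² + 64)

Final answer: (s+6)/((s+6)² + 64)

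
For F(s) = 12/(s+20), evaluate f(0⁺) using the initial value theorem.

f(0⁺) = lim_{s→∞} s·12/(s+20) = lim_{s→∞} 12s/(s+20) = 12

Final answer: 12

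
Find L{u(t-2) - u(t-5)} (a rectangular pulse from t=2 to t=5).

L{u(t-a)} = e^(-as)/s. L{u(t-2) - u(t-5)} = (e^(-2s) - e^(-5s))/s

Final answer: (e^(-2s) - e^(-5s))/s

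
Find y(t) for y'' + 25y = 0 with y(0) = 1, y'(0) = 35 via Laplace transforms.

L{y''} + 25L{y} = 0. s²Y - s - 35 + 25Y = 0. Y(s² + 25) = s + 35. Y = (s + 35)/(s² + 25). Inverting: y(t) = cos(5t) + 7sin(5t)

Final answer: y(t) = cos(5t) + 7sin(5t)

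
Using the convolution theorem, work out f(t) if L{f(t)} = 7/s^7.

7/s^7 = (7/s)·(1/s^6) = L{7}·L{t^5/120}. By convolution, f(t) = 7*t^5/120 = ∫₀ᵗ 7·τ^5/120 dτ = 7·t^6/720

Final answer: 7·t^6/720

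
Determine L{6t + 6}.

L{6t + 6} = 6·L{t} + 6·L{1} = 6/s² + 6/s

Final answer: 6/s² + 6/s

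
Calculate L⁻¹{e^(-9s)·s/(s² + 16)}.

L⁻¹{s/(s² + 16)} = cos(4t). By the time shift theorem, L⁻¹{e^(-as)F(s)} = u(t-a)f(t-a) with a=9, so L⁻¹{e^(-9s)·s/(s² + 16)} = u(t-9)·cos(4(t-9))

Final answer: u(t-9)·cos(4(t-9))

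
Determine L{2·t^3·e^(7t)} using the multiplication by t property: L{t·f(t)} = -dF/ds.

Using L{t^n·e^(at)} = n!/(s-a)^(n+1), L{t^3·e^(7t)} = 6/(s-7)^4, so L{2·t^3·e^(7t)} = 2·6/(s-7)^4 = 12/(s-7)^4

Final answer: 12/(s-7)^4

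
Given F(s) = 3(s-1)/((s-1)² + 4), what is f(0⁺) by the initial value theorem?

f(0⁺) = lim_{s→∞} sF(s) = lim_{s→∞} 3s(s-1)/((s-1)² + 4) = 3

Final answer: 3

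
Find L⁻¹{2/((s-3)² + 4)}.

Form: b/((s-a)² + b²) → e^(at)sin(bt). With a=3, b=2

Final answer: e^(3t)·sin(2t)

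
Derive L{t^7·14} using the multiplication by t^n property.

L{14} = 14/s. d^1/ds^1[1/s] = -1/s². d^2/ds^2[1/s] = 2/s^3. d^3/ds^3[1/s] = -6/s^4. d^4/ds^4[1/s] = 24/s^5. d^5/ds^5[1/s] = -120/s^6. d^6/ds^6[1/s] = 720/s^7. d^7/ds^7[1/s] = -5040/s^8. So L{t^7} = (-1)^{7}·-5040/s^8 = 5040/s^8. Then L{t^7·14} = 14·5040/s^8 = 70560/s^8

Final answer: 70560/s^8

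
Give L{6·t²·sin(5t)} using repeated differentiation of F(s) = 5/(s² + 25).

F(s) = 5/(s² + 25). F'(s) = -10s/(s² + 25)². F''(s) = -10(25 - 3s²)/(s² + 25)³ = (30s² - 250)/(s² + 25)³. So L{t²·sin(5t)} = (-1)² F''(s) = (30s² - 250)/(s² + 25)³. Then L{6·t²·sin(5t)} = 6·(30s² - 250)/(s² + 25)³ = (180s² - 1500)/(s² + 25)³

Final answer: (180s² - 1500)/(s² + 25)³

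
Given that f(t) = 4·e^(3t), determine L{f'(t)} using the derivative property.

f(0) = 4, F(s) = 4/(s-3). L{f'(t)} = s·F(s) - f(0) = 4s/(s-3) - 4 = (4s - 4(s-3))/(s-3) = 12/(s-3)

Final answer: 12/(s-3)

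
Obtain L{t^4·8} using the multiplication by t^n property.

L{8} = 8/s. d^1/ds^1[1/s] = -1/s². d^2/ds^2[1/s] = 2/s^3. d^3/ds^3[1/s] = -6/s^4. d^4/ds^4[1/s] = 24/s^5. So L{t^4} = (-1)^{4}·24/s^5 = 24/s^5. Then L{t^4·8} = 8·24/s^5 = 192/s^5

Final answer: 192/s^5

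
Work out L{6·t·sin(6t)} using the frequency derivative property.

L{sin(6t)} = 6/(s² + 36). By L{t·f(t)} = -F'(s): -d/ds[6/(s² + 36)] = -(6)·(-2s)/(s² + 36)² = 12s/(s² + 36)². Then L{6·t·sin(6t)} = 6·12s/(s² + 36)² = 72s/(s² + 36)²

Final answer: 72s/(s² + 36)²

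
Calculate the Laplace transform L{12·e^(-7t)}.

L{e^(at)} = 1/(s-a), so L{e^(-7t)} = 1/(s+7). Then L{12·e^(-7t)} = 12/(s+7)

Final answer: 12/(s+7)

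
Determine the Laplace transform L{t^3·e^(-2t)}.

L{t^n·e^(at)} = n!/(s-a)^(n+1), so L{t^3·e^(-2t)} = 6/(s+2)^4

Final answer: 6/(s+2)^4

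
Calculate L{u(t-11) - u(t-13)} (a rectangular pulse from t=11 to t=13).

L{u(t-a)} = e^(-as)/s. L{u(t-11) - u(t-13)} = (e^(-11s) - e^(-13s))/s

Final answer: (e^(-11s) - e^(-13s))/s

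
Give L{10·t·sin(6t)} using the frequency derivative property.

L{sin(6t)} = 6/(s² + 36). By L{t·f(t)} = -F'(s): -d/ds[6/(s² + 36)] = -(6)·(-2s)/(s² + 36)² = 12s/(s² + 36)². Then L{10·t·sin(6t)} = 10·12s/(s² + 36)² = 120s/(s² + 36)²

Final answer: 120s/(s² + 36)²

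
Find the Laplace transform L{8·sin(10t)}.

L{sin(ωt)} = ω/(s² + ω²), so L{sin(10t)} = 10/(s² + 100). Then L{8·sin(10t)} = 8·10/(s² + 100) = 80/(s² + 100)

Final answer: 80/(s² + 100)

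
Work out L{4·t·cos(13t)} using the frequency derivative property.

L{cos(13t)} = s/(s² + 169). Derivative: d/ds[s/(s² + 169)] = [(s² + 169) - s·2s]/(s² + 169)² = (169 - s²)/(s² + 169)². So L{t·cos(13t)} = -F'(s) = (s² - 169)/(s² + 169)². Then L{4·t·cos(13t)} = 4·(s² - 169)/(s² + 169)²

Final answer: 4·(s² - 169)/(s² + 169)²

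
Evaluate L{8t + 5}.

L{8t + 5} = 8·L{t} + 5·L{1} = 8/s² + 5/s

Final answer: 8/s² + 5/s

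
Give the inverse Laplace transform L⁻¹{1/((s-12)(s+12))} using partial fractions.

Decompose: A/(s-12) + B/(s+12). A = 1/24, B = -1/24. f(t) = (e^(12t) - e^(-12t))/24

Final answer: (e^(12t) - e^(-12t))/24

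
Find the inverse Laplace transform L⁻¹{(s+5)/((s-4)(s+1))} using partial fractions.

Using partial fractions, f(t) = (9e^(4t) - 4e^(-t))/5

Final answer: (9e^(4t) - 4e^(-t))/5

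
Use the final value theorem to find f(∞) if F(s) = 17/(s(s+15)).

f(∞) = lim_{s→0} s·17/(s(s+15)) = lim_{s→0} 17/(s+15) = 17/15 = 17/15

Final answer: 17/15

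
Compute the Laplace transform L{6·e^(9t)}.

L{e^(at)} = 1/(s-a), so L{e^(9t)} = 1/(s-9). Then L{6·e^(9t)} = 6/(s-9)

Final answer: 6/(s-9)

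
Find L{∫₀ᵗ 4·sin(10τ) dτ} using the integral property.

L{∫₀ᵗ f(τ)dτ} = F(s)/s with F(s) = 40/(s² + 100), so the result is (40/(s² + 100))/s = 40/(s(s² + 100))

Final answer: 40/(s(s² + 100))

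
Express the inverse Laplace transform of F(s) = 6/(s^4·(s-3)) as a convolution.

6/(s^4·(s-3)) = (6/s^4)·(1/(s-3)) = L{t^3}·L{e^(3t)}. So f(t) = t^3*e^(3t) = ∫₀ᵗ τ^3·e^(3(t-τ)) dτ

Final answer: ∫₀ᵗ τ^3·e^(3(t-τ)) dτ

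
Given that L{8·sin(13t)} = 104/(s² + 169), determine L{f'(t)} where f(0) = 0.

L{f'(t)} = s·F(s) - f(0) = s·104/(s² + 169) - 0 = 104s/(s² + 169)

Final answer: 104s/(s² + 169)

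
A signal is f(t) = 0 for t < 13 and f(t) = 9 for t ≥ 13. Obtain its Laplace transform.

f(t) = 9·u(t-13). L{u(t-13)} = e^(-13s)/s, so L{f(t)} = 9·e^(-13s)/s

Final answer: 9·e^(-13s)/s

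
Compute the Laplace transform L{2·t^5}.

L{t^n} = n!/s^(n+1), so L{t^5} = 120/s^6. Then L{2·t^5} = 2·120/s^6 = 240/s^6

Final answer: 240/s^6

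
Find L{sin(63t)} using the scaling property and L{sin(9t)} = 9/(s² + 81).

Using L{f(at)} = (1/a)F(s/a) with a=7: L{sin(63t)} = (1/7) · 9/((s/7)² + 81) = (1/7) · 9·49/(s² + 3969) = 63/(s² + 3969)

Final answer: 63/(s² + 3969)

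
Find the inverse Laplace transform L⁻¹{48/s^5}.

L⁻¹{n!/s^(n+1)} = t^n with n=4. So L⁻¹{24/s^5} = t^4, and L⁻¹{48/s^5} = (48/24)·t^4 = 2·t^4

Final answer: 2·t^4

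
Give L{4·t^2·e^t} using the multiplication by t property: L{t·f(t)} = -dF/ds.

Using L{t^n·e^(at)} = n!/(s-a)^(n+1), L{t^2·e^t} = 2/(s-1)^3, so L{4·t^2·e^t} = 4·2/(s-1)^3 = 8/(s-1)^3

Final answer: 8/(s-1)^3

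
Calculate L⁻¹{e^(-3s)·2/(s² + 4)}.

L⁻¹{2/(s² + 4)} = sin(2t). By the time shift theorem, L⁻¹{e^(-as)F(s)} = u(t-a)f(t-a) with a=3, so L⁻¹{e^(-3s)·2/(s² + 4)} = u(t-3)·sin(2(t-3))

Final answer: u(t-3)·sin(2(t-3))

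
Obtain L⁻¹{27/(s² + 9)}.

This is the form c·a/(s² + a²) with a = 3, c = 9. L⁻¹ = 9·sin(3t)

Final answer: 9·sin(3t)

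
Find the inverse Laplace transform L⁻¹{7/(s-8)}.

L⁻¹{1/(s-a)} = e^(at), so L⁻¹{1/(s-8)} = e^(8t), and L⁻¹{7/(s-8)} = 7·e^(8t)

Final answer: 7·e^(8t)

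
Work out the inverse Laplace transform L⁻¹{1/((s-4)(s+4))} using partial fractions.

Decompose: A/(s-4) + B/(s+4). A = 1/8, B = -1/8. f(t) = (e^(4t) - e^(-4t))/8

Final answer: (e^(4t) - e^(-4t))/8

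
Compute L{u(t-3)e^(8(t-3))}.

u(t-a)f(t-a) with f(t)=e^(8t). L{e^(8t)} = 1/(s-8). By time shift: e^(-3s)/(s-8)

Final answer: e^(-3s)/(s-8)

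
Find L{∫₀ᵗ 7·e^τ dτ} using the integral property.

L{∫₀ᵗ f(τ)dτ} = F(s)/s with F(s) = 7/(s-1), so L{∫₀ᵗ 7·e^τ dτ} = 7/(s(s-1))

Final answer: 7/(s(s-1))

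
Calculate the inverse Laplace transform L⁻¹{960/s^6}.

L⁻¹{n!/s^(n+1)} = t^n with n=5. So L⁻¹{120/s^6} = t^5, and L⁻¹{960/s^6} = (960/120)·t^5 = 8·t^5

Final answer: 8·t^5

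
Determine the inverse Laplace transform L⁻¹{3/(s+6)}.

L⁻¹{1/(s-a)} = e^(at), so L⁻¹{1/(s+6)} = e^(-6t), and L⁻¹{3/(s+6)} = 3·e^(-6t)

Final answer: 3·e^(-6t)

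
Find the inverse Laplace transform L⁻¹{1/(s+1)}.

L⁻¹{1/(s-a)} = e^(at), so L⁻¹{1/(s+1)} = e^(-t)

Final answer: e^(-t)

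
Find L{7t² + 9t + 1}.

L{7t² + 9t + 1} = 7·2/s³ + 9/s² + 1/s = 14/s³ + 9/s² + 1/s

Final answer: 14/s³ + 9/s² + 1/s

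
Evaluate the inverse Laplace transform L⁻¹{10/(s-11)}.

L⁻¹{1/(s-a)} = e^(at), so L⁻¹{1/(s-11)} = e^(11t), and L⁻¹{10/(s-11)} = 10·e^(11t)

Final answer: 10·e^(11t)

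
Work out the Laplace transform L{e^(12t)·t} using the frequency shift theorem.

L{e^(at)·t^n} = n!/(s-a)^(n+1), so L{e^(12t)·t} = 1/(s-12)^2

Final answer: 1/(s-12)^2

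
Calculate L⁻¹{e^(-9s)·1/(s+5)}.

L⁻¹{1/(s+5)} = e^(-5t). By the time shift theorem, L⁻¹{e^(-as)F(s)} = u(t-a)f(t-a) with a=9, so L⁻¹{e^(-9s)·1/(s+5)} = u(t-9)·e^(-5(t-9))

Final answer: u(t-9)·e^(-5(t-9))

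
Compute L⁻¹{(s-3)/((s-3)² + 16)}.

Using frequency shift: L⁻¹{(s-a)/((s-a)² + b²)} = e^(at)cos(bt). Here a=3, b=4

Final answer: e^(3t)·cos(4t)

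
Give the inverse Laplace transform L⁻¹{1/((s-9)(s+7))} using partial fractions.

Decompose: A/(s-9) + B/(s+7). A = 1/16, B = -1/16. f(t) = (e^(9t) - e^(-7t))/16

Final answer: (e^(9t) - e^(-7t))/16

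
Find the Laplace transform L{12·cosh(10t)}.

L{cosh(ωt)} = s/(s² - ω²), so L{cosh(10t)} = s/(s² - 100). Then L{12·cosh(10t)} = 12·s/(s² - 100) = 12s/(s² - 100)

Final answer: 12s/(s² - 100)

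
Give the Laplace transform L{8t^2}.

L{8t^2} = 8 · L{t^2} = 8 · 2/s^3 = 16/s^3

Final answer: 16/s^3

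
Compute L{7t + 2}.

L{7t + 2} = 7·L{t} + 2·L{1} = 7/s² + 2/s

Final answer: 7/s² + 2/s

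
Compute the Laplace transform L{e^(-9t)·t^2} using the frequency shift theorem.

L{e^(at)·t^n} = n!/(s-a)^(n+1), so L{e^(-9t)·t^2} = 2/(s+9)^3

Final answer: 2/(s+9)^3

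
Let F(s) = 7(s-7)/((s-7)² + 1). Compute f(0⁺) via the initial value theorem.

f(0⁺) = lim_{s→∞} sF(s) = lim_{s→∞} 7s(s-7)/((s-7)² + 1) = 7

Final answer: 7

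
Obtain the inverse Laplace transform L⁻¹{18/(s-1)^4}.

L⁻¹{n!/(s-a)^(n+1)} = t^n·e^(at) with n=3, a=1. So L⁻¹{6/(s-1)^4} = t^3·e^t, and L⁻¹{18/(s-1)^4} = (18/6)·t^3·e^t = 3·t^3·e^t

Final answer: 3·t^3·e^t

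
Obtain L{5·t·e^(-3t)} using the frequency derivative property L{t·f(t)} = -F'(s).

L{e^(-3t)} = 1/(s+3). By frequency derivative: L{t·e^(-3t)} = -d/ds[1/(s+3)] = -(-1)/(s+3)² = 1/(s+3)². Then L{5·t·e^(-3t)} = 5·1/(s+3)² = 5/(s+3)²

Final answer: 5/(s+3)²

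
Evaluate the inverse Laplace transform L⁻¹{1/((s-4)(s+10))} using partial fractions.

Decompose: A/(s-4) + B/(s+10). A = 1/14, B = -1/14. f(t) = (e^(4t) - e^(-10t))/14

Final answer: (e^(4t) - e^(-10t))/14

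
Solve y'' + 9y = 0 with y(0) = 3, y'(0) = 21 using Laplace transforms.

L{y''} + 9L{y} = 0. s²Y - 3s - 21 + 9Y = 0. Y(s² + 9) = 3s + 21. Y = (3s + 21)/(s² + 9). Inverting: y(t) = 3cos(3t) + 7sin(3t)

Final answer: y(t) = 3cos(3t) + 7sin(3t)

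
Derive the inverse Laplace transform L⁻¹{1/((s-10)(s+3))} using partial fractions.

Decompose: A/(s-10) + B/(s+3). A = 1/13, B = -1/13. f(t) = (e^(10t) - e^(-3t))/13

Final answer: (e^(10t) - e^(-3t))/13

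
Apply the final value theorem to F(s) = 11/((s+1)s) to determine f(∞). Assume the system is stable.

f(∞) = lim_{s→0} sF(s) = lim_{s→0} 11/(s+1) = 11

Final answer: 11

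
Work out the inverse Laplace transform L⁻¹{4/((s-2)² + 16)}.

Using frequency shift, L⁻¹{4/((s-2)² + 16)} = e^(2t)·sin(4t)

Final answer: e^(2t)·sin(4t)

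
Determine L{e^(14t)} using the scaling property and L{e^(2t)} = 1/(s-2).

Using L{f(at)} = (1/a)F(s/a) with a=7 and f(t) = e^(2t): L{e^(14t)} = (1/7) · 1/((s/7)-2) = (1/7) · 7/(s-14) = 1/(s-14)

Final answer: 1/(s-14)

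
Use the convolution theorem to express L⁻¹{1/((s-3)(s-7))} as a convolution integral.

1/((s-3)(s-7)) = (1/(s-3))·(1/(s-7)) = L{e^(3t)}·L{e^(7t)}. So f(t) = e^(3t)*e^(7t) = ∫₀ᵗ e^(3τ)·e^(7(t-τ)) dτ

Final answer: ∫₀ᵗ e^(3τ)·e^(7(t-τ)) dτ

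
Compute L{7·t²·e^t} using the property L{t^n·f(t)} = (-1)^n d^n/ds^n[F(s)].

L{e^t} = 1/(s-1). d/ds[1/(s-1)] = -1/(s-1)². d²/ds²[1/(s-1)] = 2/(s-1)³. So L{t²·e^t} = (-1)² · 2/(s-1)³ = 2/(s-1)³. Then L{7·t²·e^t} = 7·2/(s-1)³ = 14/(s-1)³

Final answer: 14/(s-1)³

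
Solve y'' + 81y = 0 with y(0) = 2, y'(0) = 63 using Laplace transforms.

L{y''} + 81L{y} = 0. s²Y - 2s - 63 + 81Y = 0. Y(s² + 81) = 2s + 63. Y = (2s + 63)/(s² + 81). Inverting: y(t) = 2cos(9t) + 7sin(9t)

Final answer: y(t) = 2cos(9t) + 7sin(9t)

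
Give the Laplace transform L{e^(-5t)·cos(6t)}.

L{e^(at)·cos(ωt)} = (s-a)/((s-a)² + ω²), so L{e^(-5t)·cos(6t)} = (s+5)/((s+5)² + 36)

Final answer: (s+5)/((s+5)² + 36)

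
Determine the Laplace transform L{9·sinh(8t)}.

L{sinh(ωt)} = ω/(s² - ω²), so L{sinh(8t)} = 8/(s² - 64). Then L{9·sinh(8t)} = 9·8/(s² - 64) = 72/(s² - 64)

Final answer: 72/(s² - 64)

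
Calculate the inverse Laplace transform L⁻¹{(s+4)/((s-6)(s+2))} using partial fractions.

Using partial fractions, f(t) = (10e^(6t) - 2e^(-2t))/8

Final answer: (10e^(6t) - 2e^(-2t))/8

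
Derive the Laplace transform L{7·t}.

L{t^n} = n!/s^(n+1), so L{t} = 1/s^2. Then L{7·t} = 7·1/s^2 = 7/s^2

Final answer: 7/s^2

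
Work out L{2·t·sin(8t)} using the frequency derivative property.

L{sin(8t)} = 8/(s² + 64). By L{t·f(t)} = -F'(s): -d/ds[8/(s² + 64)] = -(8)·(-2s)/(s² + 64)² = 16s/(s² + 64)². Then L{2·t·sin(8t)} = 2·16s/(s² + 64)² = 32s/(s² + 64)²

Final answer: 32s/(s² + 64)²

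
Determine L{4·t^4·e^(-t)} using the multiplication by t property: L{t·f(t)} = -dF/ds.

Using L{t^n·e^(at)} = n!/(s-a)^(n+1), L{t^4·e^(-t)} = 24/(s+1)^5, so L{4·t^4·e^(-t)} = 4·24/(s+1)^5 = 96/(s+1)^5

Final answer: 96/(s+1)^5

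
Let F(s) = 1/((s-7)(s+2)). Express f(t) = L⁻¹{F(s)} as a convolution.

1/((s-7)(s+2)) = (1/(s-7))·(1/(s+2)) = L{e^(7t)}·L{e^(-2t)}. So f(t) = e^(7t)*e^(-2t) = ∫₀ᵗ e^(7τ)·e^(-2(t-τ)) dτ

Final answer: ∫₀ᵗ e^(7τ)·e^(-2(t-τ)) dτ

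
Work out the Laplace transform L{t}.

L{t^n} = n!/s^(n+1), so L{t} = 1/s^2

Final answer: 1/s^2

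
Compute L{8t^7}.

L{t^n} = n!/s^(n+1). So L{8t^7} = 8·7!/s^8 = 40320/s^8

Final answer: 40320/s^8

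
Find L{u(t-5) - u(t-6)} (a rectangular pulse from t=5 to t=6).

L{u(t-a)} = e^(-as)/s. L{u(t-5) - u(t-6)} = (e^(-5s) - e^(-6s))/s

Final answer: (e^(-5s) - e^(-6s))/s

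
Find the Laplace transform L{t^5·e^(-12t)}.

L{t^n·e^(at)} = n!/(s-a)^(n+1), so L{t^5·e^(-12t)} = 120/(s+12)^6

Final answer: 120/(s+12)^6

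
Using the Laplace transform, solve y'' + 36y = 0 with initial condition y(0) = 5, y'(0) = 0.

L{y''} + 36L{y} = 0. s²Y - 5s - 0 + 36Y = 0. Y(s² + 36) = 5s. Y = (5s)/(s² + 36). Inverting: y(t) = 5cos(6t)

Final answer: y(t) = 5cos(6t)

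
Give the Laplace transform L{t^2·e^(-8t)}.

L{t^n·e^(at)} = n!/(s-a)^(n+1), so L{t^2·e^(-8t)} = 2/(s+8)^3

Final answer: 2/(s+8)^3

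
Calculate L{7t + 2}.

L{7t + 2} = 7·L{t} + 2·L{1} = 7/s² + 2/s

Final answer: 7/s² + 2/s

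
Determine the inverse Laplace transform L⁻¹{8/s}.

L⁻¹{c/s} = c, so L⁻¹{8/s} = 8

Final answer: 8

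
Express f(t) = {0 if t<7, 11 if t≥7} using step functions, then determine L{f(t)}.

f(t) = 11·u(t-7). L{u(t-7)} = e^(-7s)/s, so L{f(t)} = 11·e^(-7s)/s

Final answer: 11·e^(-7s)/s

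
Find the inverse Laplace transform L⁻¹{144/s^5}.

L⁻¹{n!/s^(n+1)} = t^n with n=4. So L⁻¹{24/s^5} = t^4, and L⁻¹{144/s^5} = (144/24)·t^4 = 6·t^4

Final answer: 6·t^4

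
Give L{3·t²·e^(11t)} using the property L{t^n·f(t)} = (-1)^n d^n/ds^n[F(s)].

L{e^(11t)} = 1/(s-11). d/ds[1/(s-11)] = -1/(s-11)². d²/ds²[1/(s-11)] = 2/(s-11)³. So L{t²·e^(11t)} = (-1)² · 2/(s-11)³ = 2/(s-11)³. Then L{3·t²·e^(11t)} = 3·2/(s-11)³ = 6/(s-11)³

Final answer: 6/(s-11)³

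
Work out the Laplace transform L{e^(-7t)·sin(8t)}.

L{e^(at)·sin(ωt)} = ω/((s-a)² + ω²), so L{e^(-7t)·sin(8t)} = 8/((s+7)² + 64)

Final answer: 8/((s+7)² + 64)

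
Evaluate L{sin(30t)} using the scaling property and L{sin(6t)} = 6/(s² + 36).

Using L{f(at)} = (1/a)F(s/a) with a=5: L{sin(30t)} = (1/5) · 6/((s/5)² + 36) = (1/5) · 6·25/(s² + 900) = 30/(s² + 900)

Final answer: 30/(s² + 900)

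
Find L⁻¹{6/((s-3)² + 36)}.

Form: b/((s-a)² + b²) → e^(at)sin(bt). With a=3, b=6

Final answer: e^(3t)·sin(6t)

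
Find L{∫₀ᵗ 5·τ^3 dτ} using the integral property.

L{∫₀ᵗ f(τ)dτ} = F(s)/s with f(t) = 5t^3. F(s) = 30/s^4, so L{∫₀ᵗ 5·τ^3 dτ} = (30/s^4)/s = 30/s^5. (Check: ∫₀ᵗ 5·τ^3 dτ = 5t^4/4.)

Final answer: 30/s^5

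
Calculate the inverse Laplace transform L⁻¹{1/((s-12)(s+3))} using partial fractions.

Decompose: A/(s-12) + B/(s+3). A = 1/15, B = -1/15. f(t) = (e^(12t) - e^(-3t))/15

Final answer: (e^(12t) - e^(-3t))/15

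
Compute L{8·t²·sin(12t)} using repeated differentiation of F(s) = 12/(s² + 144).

F(s) = 12/(s² + 144). F'(s) = -24s/(s² + 144)². F''(s) = -24(144 - 3s²)/(s² + 144)³ = (72s² - 3456)/(s² + 144)³. So L{t²·sin(12t)} = (-1)² F''(s) = (72s² - 3456)/(s² + 144)³. Then L{8·t²·sin(12t)} = 8·(72s² - 3456)/(s² + 144)³ = (576s² - 27648)/(s² + 144)³

Final answer: (576s² - 27648)/(s² + 144)³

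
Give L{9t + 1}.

L{9t + 1} = 9·L{t} + L{1} = 9/s² + 1/s

Final answer: 9/s² + 1/s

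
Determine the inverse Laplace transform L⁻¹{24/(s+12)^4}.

L⁻¹{n!/(s-a)^(n+1)} = t^n·e^(at) with n=3, a=-12. So L⁻¹{6/(s+12)^4} = t^3·e^(-12t), and L⁻¹{24/(s+12)^4} = (24/6)·t^3·e^(-12t) = 4·t^3·e^(-12t)

Final answer: 4·t^3·e^(-12t)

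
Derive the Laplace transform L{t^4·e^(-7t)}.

L{t^n·e^(at)} = n!/(s-a)^(n+1), so L{t^4·e^(-7t)} = 24/(s+7)^5

Final answer: 24/(s+7)^5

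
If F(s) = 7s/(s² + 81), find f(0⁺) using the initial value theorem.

f(0⁺) = lim_{s→∞} s·7s/(s² + 81) = lim_{s→∞} 7s²/(s² + 81) = 7

Final answer: 7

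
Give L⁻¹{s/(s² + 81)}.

This is the form c·s/(s² + a²) with a = 9. L⁻¹ = cos(9t)

Final answer: cos(9t)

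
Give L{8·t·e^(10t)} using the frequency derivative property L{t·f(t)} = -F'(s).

L{e^(10t)} = 1/(s-10). By frequency derivative: L{t·e^(10t)} = -d/ds[1/(s-10)] = -(-1)/(s-10)² = 1/(s-10)². Then L{8·t·e^(10t)} = 8·1/(s-10)² = 8/(s-10)²

Final answer: 8/(s-10)²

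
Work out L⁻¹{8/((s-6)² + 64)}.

Form: b/((s-a)² + b²) → e^(at)sin(bt). With a=6, b=8

Final answer: e^(6t)·sin(8t)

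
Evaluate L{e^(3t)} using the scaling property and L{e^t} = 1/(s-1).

Using L{f(at)} = (1/a)F(s/a) with a=3 and f(t) = e^t: L{e^(3t)} = (1/3) · 1/((s/3)-1) = (1/3) · 3/(s-3) = 1/(s-3)

Final answer: 1/(s-3)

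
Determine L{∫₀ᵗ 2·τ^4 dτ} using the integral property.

L{∫₀ᵗ f(τ)dτ} = F(s)/s with f(t) = 2t^4. F(s) = 48/s^5, so L{∫₀ᵗ 2·τ^4 dτ} = (48/s^5)/s = 48/s^6. (Check: ∫₀ᵗ 2·τ^4 dτ = 2t^5/5.)

Final answer: 48/s^6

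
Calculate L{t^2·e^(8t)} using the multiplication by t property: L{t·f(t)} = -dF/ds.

Using L{t^n·e^(at)} = n!/(s-a)^(n+1), L{t^2·e^(8t)} = 2/(s-8)^3

Final answer: 2/(s-8)^3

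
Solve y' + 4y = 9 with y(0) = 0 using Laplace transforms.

sY + 4Y = 9/s. Y = 9/(s(s+4)). Partial fractions: Y = 9/4/s - 9/4/(s+4)

Final answer: y(t) = 9/4(1 - e^(-4t))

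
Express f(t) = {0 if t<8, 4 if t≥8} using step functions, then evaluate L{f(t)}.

f(t) = 4·u(t-8). L{u(t-8)} = e^(-8s)/s, so L{f(t)} = 4·e^(-8s)/s

Final answer: 4·e^(-8s)/s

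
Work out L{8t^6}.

L{t^n} = n!/s^(n+1). So L{8t^6} = 8·6!/s^7 = 5760/s^7

Final answer: 5760/s^7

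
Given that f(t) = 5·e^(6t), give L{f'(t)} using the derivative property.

f(0) = 5, F(s) = 5/(s-6). L{f'(t)} = s·F(s) - f(0) = 5s/(s-6) - 5 = (5s - 5(s-6))/(s-6) = 30/(s-6)

Final answer: 30/(s-6)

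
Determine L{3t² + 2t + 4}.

L{3t² + 2t + 4} = 3·2/s³ + 2/s² + 4/s = 6/s³ + 2/s² + 4/s

Final answer: 6/s³ + 2/s² + 4/s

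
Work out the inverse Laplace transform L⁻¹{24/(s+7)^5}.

L⁻¹{n!/(s-a)^(n+1)} = t^n·e^(at) with n=4, a=-7. So L⁻¹{24/(s+7)^5} = t^4·e^(-7t)

Final answer: t^4·e^(-7t)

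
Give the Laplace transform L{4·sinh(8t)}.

L{sinh(ωt)} = ω/(s² - ω²), so L{sinh(8t)} = 8/(s² - 64). Then L{4·sinh(8t)} = 4·8/(s² - 64) = 32/(s² - 64)

Final answer: 32/(s² - 64)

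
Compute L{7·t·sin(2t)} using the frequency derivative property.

L{sin(2t)} = 2/(s² + 4). By L{t·f(t)} = -F'(s): -d/ds[2/(s² + 4)] = -(2)·(-2s)/(s² + 4)² = 4s/(s² + 4)². Then L{7·t·sin(2t)} = 7·4s/(s² + 4)² = 28s/(s² + 4)²

Final answer: 28s/(s² + 4)²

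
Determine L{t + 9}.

L{t + 9} = L{t} + 9·L{1} = 1/s² + 9/s

Final answer: 1/s² + 9/s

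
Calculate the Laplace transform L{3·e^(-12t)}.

L{e^(at)} = 1/(s-a), so L{e^(-12t)} = 1/(s+12). Then L{3·e^(-12t)} = 3/(s+12)

Final answer: 3/(s+12)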